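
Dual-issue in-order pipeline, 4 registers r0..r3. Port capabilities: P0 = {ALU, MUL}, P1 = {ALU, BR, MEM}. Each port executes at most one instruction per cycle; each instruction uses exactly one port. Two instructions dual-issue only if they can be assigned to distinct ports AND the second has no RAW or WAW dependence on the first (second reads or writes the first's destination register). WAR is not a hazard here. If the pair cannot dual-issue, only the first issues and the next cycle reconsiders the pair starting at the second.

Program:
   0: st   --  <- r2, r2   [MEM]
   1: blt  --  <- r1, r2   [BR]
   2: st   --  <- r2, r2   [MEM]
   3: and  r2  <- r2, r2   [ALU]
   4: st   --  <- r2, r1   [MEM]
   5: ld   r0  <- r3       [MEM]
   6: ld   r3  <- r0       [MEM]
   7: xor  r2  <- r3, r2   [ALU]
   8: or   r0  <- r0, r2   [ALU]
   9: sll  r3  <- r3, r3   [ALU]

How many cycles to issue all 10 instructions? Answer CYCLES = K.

CYCLES = 8

  cy0 -> i0 (st) no-port MEM/BR
  cy1 -> i1 (blt) no-port BR/MEM
  cy2 -> i2&i3 (st/and) dual
  cy3 -> i4 (st) no-port MEM/MEM
  cy4 -> i5 (ld) no-port MEM/MEM
  cy5 -> i6 (ld) RAW r3
  cy6 -> i7 (xor) RAW r2
  cy7 -> i8&i9 (or/sll) dual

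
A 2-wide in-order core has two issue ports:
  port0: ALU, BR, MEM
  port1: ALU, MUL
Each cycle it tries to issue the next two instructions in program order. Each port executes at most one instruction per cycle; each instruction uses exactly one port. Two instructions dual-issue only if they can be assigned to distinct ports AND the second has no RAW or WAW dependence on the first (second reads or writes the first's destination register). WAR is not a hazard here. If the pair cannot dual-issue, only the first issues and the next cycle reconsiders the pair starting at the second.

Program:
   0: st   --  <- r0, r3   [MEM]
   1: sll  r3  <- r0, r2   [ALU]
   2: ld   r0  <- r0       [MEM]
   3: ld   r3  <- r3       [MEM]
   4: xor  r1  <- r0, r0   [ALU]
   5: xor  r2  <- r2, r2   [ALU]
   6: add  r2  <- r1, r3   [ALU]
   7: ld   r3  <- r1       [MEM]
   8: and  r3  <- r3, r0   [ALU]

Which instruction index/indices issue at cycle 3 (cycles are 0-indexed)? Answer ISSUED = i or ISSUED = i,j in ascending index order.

t=0 i0/i1:st.MEM;sll.ALU ; pair
t=1 i2:ld.MEM ; no-port MEM/MEM
t=2 i3/i4:ld.MEM;xor.ALU ; pair
t=3 i5:xor.ALU ; WAW r2
t=4 i6/i7:add.ALU;ld.MEM ; pair
t=5 i8:and.ALU ; tail

ISSUED = 5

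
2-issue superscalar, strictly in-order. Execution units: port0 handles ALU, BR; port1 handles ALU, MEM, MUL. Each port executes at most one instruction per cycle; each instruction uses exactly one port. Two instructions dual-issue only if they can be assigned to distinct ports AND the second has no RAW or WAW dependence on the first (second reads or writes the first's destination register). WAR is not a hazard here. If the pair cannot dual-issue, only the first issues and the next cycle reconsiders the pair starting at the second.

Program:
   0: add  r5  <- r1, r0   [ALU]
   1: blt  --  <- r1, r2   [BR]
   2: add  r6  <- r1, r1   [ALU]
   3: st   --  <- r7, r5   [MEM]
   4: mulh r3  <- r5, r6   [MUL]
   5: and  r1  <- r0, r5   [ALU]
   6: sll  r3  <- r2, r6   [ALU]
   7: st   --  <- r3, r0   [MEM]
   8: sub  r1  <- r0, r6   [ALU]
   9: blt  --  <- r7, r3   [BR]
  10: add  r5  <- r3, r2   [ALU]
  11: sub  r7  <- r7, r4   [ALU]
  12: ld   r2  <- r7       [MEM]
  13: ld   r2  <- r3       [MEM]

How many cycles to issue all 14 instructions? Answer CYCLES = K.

CYCLES = 9

[0] i0/i1  add.ALU+blt.BR  -- pair
[1] i2/i3  add.ALU+st.MEM  -- pair
[2] i4/i5  mulh.MUL+and.ALU  -- pair
[3] i6  sll.ALU  -- RAW r3
[4] i7/i8  st.MEM+sub.ALU  -- pair
[5] i9/i10  blt.BR+add.ALU  -- pair
[6] i11  sub.ALU  -- RAW r7
[7] i12  ld.MEM  -- no-port MEM/MEM
[8] i13  ld.MEM  -- tail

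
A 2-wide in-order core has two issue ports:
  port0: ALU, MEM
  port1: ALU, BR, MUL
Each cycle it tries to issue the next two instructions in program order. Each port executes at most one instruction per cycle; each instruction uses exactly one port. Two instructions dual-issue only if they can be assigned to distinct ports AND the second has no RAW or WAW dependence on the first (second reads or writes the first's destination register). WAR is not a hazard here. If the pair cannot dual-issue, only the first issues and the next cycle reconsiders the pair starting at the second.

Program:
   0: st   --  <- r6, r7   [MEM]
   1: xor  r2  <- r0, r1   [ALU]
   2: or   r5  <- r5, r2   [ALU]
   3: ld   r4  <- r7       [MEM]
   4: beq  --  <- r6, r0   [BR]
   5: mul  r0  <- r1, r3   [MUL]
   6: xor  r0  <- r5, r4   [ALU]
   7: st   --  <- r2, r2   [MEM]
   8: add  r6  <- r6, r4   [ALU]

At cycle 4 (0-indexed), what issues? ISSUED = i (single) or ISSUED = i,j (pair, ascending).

ISSUED = 6,7

#0 head=0: st.MEM/xor.ALU i0/i1 dual
#1 head=2: or.ALU/ld.MEM i2/i3 dual
#2 head=4: beq.BR i4 no-port BR/MUL
#3 head=5: mul.MUL i5 WAW r0
#4 head=6: xor.ALU/st.MEM i6/i7 dual
#5 head=8: add.ALU i8 tail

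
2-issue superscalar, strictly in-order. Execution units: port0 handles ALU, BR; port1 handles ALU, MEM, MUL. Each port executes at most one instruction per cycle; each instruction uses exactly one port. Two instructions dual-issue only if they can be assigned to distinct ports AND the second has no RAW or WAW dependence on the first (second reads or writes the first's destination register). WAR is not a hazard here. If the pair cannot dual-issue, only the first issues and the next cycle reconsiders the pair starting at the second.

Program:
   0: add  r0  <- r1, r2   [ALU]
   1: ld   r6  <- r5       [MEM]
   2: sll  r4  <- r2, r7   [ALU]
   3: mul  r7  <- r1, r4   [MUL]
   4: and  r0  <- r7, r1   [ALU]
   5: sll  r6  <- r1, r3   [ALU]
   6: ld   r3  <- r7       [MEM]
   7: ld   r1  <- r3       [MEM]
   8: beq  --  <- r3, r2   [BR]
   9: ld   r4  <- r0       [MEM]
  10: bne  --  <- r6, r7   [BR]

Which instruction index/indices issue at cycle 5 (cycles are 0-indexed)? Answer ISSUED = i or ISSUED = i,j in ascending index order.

ISSUED = 7,8

t=0 i0+i1:add.ALU/ld.MEM ; 2-wide
t=1 i2:sll.ALU ; RAW r4
t=2 i3:mul.MUL ; RAW r7
t=3 i4+i5:and.ALU/sll.ALU ; 2-wide
t=4 i6:ld.MEM ; no-port MEM/MEM
t=5 i7+i8:ld.MEM/beq.BR ; 2-wide
t=6 i9+i10:ld.MEM/bne.BR ; 2-wide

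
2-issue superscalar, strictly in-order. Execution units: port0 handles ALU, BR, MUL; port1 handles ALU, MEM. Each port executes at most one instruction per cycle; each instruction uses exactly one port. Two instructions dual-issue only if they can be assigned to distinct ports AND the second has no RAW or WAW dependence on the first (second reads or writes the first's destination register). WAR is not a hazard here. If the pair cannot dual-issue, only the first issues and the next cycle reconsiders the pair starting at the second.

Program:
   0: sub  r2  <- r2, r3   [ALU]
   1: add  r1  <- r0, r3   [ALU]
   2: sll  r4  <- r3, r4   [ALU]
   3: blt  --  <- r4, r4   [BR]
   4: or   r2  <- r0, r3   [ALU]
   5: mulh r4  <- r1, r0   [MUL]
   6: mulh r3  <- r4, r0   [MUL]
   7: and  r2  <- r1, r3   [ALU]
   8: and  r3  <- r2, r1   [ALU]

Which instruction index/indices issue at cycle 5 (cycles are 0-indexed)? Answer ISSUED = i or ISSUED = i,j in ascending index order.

[0] i0,i1  sub;add  -- 2-wide
[1] i2  sll  -- RAW r4
[2] i3,i4  blt;or  -- 2-wide
[3] i5  mulh  -- no-port MUL/MUL
[4] i6  mulh  -- RAW r3
[5] i7  and  -- RAW r2
[6] i8  and  -- tail

ISSUED = 7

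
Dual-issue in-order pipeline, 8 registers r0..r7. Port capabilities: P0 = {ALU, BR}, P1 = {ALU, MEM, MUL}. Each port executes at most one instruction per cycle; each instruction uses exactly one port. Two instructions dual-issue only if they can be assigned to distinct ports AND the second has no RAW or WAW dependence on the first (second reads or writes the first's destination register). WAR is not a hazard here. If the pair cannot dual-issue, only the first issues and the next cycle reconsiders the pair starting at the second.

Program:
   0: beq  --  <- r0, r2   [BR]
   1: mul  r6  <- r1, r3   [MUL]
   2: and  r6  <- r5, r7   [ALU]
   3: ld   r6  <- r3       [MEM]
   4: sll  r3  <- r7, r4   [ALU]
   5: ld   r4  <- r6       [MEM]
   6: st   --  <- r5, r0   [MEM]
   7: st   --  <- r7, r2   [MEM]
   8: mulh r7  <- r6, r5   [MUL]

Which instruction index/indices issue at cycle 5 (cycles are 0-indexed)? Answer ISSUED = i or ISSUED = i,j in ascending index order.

ISSUED = 7

0. beq+mul @i0,i1  | dual
1. and @i2  | WAW r6
2. ld+sll @i3,i4  | dual
3. ld @i5  | no-port MEM/MEM
4. st @i6  | no-port MEM/MEM
5. st @i7  | no-port MEM/MUL
6. mulh @i8  | tail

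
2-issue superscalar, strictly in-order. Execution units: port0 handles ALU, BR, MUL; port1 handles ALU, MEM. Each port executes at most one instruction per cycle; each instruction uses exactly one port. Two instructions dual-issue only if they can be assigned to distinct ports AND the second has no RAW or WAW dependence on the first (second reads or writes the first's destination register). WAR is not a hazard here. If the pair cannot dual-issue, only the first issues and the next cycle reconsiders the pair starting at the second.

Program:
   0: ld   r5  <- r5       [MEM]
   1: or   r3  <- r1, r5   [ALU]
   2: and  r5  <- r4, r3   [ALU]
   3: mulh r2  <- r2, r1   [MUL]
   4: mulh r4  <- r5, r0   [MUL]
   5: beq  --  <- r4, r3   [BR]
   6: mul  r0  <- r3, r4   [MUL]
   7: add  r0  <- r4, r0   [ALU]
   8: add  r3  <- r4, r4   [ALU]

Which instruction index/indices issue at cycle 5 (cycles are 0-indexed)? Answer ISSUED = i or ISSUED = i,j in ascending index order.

c0: i0 ld  RAW r5
c1: i1 or  RAW r3
c2: i2/i3 and mulh  2-wide
c3: i4 mulh  no-port MUL/BR
c4: i5 beq  no-port BR/MUL
c5: i6 mul  RAW+WAW r0
c6: i7/i8 add add  2-wide

ISSUED = 6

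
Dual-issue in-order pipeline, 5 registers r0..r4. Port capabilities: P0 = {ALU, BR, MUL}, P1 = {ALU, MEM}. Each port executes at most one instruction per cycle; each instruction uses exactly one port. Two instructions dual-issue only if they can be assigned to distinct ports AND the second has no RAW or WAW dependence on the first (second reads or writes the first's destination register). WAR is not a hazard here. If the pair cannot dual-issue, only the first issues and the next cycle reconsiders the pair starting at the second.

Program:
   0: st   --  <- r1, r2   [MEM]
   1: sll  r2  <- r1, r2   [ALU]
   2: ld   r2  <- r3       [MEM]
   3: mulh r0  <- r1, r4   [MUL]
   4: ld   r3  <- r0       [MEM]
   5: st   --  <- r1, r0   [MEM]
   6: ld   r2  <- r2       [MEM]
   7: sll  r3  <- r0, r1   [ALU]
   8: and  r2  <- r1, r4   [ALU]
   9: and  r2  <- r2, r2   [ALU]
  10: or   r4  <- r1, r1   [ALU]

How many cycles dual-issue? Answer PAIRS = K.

PAIRS = 4

0. st/sll @i0+i1  | 2-wide
1. ld/mulh @i2+i3  | 2-wide
2. ld @i4  | no-port MEM/MEM
3. st @i5  | no-port MEM/MEM
4. ld/sll @i6+i7  | 2-wide
5. and @i8  | RAW+WAW r2
6. and/or @i9+i10  | 2-wide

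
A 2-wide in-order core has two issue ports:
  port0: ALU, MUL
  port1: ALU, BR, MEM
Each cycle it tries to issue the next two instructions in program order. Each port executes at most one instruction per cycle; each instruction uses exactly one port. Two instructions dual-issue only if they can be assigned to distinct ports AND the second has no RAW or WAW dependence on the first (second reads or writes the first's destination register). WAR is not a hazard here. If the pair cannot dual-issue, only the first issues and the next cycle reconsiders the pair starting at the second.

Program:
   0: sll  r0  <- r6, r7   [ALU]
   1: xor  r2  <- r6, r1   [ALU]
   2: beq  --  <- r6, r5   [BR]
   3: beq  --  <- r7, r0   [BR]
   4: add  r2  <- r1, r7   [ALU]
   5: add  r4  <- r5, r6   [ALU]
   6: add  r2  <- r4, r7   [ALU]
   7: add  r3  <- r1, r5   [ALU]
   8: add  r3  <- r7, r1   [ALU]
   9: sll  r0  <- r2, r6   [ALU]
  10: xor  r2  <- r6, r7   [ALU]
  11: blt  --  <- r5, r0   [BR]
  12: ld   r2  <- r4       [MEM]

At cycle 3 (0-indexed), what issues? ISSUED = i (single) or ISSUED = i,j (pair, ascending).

ISSUED = 5

t=0 i0/i1:sll.ALU xor.ALU ; dual
t=1 i2:beq.BR ; no-port BR/BR
t=2 i3/i4:beq.BR add.ALU ; dual
t=3 i5:add.ALU ; RAW r4
t=4 i6/i7:add.ALU add.ALU ; dual
t=5 i8/i9:add.ALU sll.ALU ; dual
t=6 i10/i11:xor.ALU blt.BR ; dual
t=7 i12:ld.MEM ; tail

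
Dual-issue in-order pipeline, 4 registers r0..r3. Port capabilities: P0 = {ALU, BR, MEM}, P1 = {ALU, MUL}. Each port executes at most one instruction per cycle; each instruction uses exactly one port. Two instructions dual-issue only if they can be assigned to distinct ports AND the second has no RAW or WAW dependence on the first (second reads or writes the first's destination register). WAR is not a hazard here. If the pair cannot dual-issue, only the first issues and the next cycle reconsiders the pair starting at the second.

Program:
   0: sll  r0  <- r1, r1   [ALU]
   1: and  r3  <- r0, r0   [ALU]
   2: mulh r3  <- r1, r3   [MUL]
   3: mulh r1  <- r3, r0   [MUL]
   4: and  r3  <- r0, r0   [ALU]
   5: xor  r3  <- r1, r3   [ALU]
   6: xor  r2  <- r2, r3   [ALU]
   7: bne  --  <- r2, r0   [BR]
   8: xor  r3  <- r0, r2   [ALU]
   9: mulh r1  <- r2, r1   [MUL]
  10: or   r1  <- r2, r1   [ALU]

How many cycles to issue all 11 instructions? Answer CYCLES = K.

CYCLES = 9

c0: i0 sll  RAW r0
c1: i1 and  RAW+WAW r3
c2: i2 mulh  no-port MUL/MUL
c3: i3&i4 mulh/and  pair
c4: i5 xor  RAW r3
c5: i6 xor  RAW r2
c6: i7&i8 bne/xor  pair
c7: i9 mulh  RAW+WAW r1
c8: i10 or  tail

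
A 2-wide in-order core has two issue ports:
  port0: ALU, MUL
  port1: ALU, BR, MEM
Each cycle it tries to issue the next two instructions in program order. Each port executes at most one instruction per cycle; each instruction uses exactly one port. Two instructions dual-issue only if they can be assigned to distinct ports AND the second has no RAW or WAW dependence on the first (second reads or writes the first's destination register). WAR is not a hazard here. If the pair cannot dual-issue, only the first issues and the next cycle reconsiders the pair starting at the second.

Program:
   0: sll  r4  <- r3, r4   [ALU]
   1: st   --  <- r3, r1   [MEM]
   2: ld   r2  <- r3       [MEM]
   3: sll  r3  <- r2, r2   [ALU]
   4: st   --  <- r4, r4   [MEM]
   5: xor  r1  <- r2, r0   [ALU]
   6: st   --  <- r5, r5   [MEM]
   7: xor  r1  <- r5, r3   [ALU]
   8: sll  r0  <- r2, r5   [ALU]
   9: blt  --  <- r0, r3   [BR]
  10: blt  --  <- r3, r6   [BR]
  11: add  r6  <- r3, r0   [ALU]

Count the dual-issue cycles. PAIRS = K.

PAIRS = 5

c0: i0&i1 sll/st  dual
c1: i2 ld  RAW r2
c2: i3&i4 sll/st  dual
c3: i5&i6 xor/st  dual
c4: i7&i8 xor/sll  dual
c5: i9 blt  no-port BR/BR
c6: i10&i11 blt/add  dual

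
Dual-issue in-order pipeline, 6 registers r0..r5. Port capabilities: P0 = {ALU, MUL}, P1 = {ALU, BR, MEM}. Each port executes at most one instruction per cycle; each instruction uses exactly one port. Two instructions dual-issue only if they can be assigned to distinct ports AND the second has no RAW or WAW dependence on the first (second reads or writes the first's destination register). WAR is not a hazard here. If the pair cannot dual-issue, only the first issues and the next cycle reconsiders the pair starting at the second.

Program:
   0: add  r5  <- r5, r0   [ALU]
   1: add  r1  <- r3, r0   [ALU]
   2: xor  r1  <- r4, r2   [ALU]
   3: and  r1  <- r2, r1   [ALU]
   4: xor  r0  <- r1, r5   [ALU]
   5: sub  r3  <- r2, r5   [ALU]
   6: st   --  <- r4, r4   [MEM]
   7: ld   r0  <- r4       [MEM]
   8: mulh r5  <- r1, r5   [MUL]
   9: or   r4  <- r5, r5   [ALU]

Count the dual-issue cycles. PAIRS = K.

[0] i0,i1  add;add  -- pair
[1] i2  xor  -- RAW+WAW r1
[2] i3  and  -- RAW r1
[3] i4,i5  xor;sub  -- pair
[4] i6  st  -- no-port MEM/MEM
[5] i7,i8  ld;mulh  -- pair
[6] i9  or  -- tail

PAIRS = 3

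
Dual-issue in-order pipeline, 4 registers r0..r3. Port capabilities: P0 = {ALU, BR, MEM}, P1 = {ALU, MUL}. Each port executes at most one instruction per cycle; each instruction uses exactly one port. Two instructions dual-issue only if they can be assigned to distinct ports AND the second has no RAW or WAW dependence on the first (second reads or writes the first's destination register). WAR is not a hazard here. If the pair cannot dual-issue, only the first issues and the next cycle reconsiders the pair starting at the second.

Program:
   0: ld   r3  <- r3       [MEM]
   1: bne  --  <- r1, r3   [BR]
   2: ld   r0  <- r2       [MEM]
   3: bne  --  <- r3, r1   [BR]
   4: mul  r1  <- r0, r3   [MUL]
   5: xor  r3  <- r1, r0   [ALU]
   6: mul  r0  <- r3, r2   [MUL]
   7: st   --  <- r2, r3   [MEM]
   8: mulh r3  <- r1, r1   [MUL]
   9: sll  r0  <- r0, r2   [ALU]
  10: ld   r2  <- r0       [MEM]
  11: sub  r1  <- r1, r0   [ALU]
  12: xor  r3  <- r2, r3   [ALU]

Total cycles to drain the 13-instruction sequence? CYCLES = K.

0. ld @i0  | no-port MEM/BR
1. bne @i1  | no-port BR/MEM
2. ld @i2  | no-port MEM/BR
3. bne+mul @i3/i4  | dual
4. xor @i5  | RAW r3
5. mul+st @i6/i7  | dual
6. mulh+sll @i8/i9  | dual
7. ld+sub @i10/i11  | dual
8. xor @i12  | tail

CYCLES = 9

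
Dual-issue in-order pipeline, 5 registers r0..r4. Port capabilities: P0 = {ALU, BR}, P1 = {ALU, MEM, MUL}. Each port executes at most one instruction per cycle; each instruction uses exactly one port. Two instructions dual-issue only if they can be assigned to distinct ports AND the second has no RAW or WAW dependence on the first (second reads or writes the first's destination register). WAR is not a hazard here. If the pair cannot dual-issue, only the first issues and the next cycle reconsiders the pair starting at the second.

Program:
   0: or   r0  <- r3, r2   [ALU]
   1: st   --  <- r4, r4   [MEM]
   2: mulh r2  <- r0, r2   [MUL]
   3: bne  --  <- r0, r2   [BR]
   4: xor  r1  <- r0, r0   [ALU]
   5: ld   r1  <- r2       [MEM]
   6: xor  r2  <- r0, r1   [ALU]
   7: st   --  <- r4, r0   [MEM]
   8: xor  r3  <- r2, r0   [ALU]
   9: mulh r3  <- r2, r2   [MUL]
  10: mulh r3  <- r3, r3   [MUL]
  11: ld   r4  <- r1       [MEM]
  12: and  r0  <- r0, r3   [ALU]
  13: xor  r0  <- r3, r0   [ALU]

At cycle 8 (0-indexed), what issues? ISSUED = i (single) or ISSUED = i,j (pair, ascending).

ISSUED = 11,12

  cy0 -> i0/i1 (or+st) dual
  cy1 -> i2 (mulh) RAW r2
  cy2 -> i3/i4 (bne+xor) dual
  cy3 -> i5 (ld) RAW r1
  cy4 -> i6/i7 (xor+st) dual
  cy5 -> i8 (xor) WAW r3
  cy6 -> i9 (mulh) no-port MUL/MUL
  cy7 -> i10 (mulh) no-port MUL/MEM
  cy8 -> i11/i12 (ld+and) dual
  cy9 -> i13 (xor) tail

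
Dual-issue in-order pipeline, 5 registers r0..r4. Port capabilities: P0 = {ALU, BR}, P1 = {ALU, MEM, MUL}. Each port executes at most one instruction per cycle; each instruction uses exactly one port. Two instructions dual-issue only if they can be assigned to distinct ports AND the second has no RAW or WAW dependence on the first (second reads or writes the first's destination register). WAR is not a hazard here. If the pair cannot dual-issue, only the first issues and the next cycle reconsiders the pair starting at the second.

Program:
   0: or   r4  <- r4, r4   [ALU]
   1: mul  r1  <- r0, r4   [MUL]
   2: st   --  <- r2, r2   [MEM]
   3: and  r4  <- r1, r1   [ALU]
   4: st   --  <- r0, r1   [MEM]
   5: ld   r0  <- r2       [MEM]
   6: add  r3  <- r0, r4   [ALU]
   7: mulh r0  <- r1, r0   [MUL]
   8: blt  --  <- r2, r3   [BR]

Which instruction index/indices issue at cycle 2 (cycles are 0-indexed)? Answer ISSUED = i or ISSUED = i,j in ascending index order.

  cy0 -> i0 (or.ALU) RAW r4
  cy1 -> i1 (mul.MUL) no-port MUL/MEM
  cy2 -> i2&i3 (st.MEM/and.ALU) pair
  cy3 -> i4 (st.MEM) no-port MEM/MEM
  cy4 -> i5 (ld.MEM) RAW r0
  cy5 -> i6&i7 (add.ALU/mulh.MUL) pair
  cy6 -> i8 (blt.BR) tail

ISSUED = 2,3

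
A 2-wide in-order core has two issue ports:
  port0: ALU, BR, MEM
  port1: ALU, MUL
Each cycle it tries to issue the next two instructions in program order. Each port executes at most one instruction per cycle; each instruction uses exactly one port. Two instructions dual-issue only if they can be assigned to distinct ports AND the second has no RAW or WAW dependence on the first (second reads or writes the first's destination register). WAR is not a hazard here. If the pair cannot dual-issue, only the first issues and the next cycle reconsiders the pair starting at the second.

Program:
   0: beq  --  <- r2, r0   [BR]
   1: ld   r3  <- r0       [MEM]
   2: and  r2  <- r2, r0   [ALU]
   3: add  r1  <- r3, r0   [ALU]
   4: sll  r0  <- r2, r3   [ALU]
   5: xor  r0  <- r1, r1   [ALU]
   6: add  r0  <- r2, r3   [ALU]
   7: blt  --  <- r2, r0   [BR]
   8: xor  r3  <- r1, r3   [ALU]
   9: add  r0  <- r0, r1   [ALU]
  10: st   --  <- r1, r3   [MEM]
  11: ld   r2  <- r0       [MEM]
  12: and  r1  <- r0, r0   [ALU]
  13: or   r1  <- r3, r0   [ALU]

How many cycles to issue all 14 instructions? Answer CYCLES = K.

CYCLES = 9

#0 head=0: beq i0 no-port BR/MEM
#1 head=1: ld/and i1,i2 pair
#2 head=3: add/sll i3,i4 pair
#3 head=5: xor i5 WAW r0
#4 head=6: add i6 RAW r0
#5 head=7: blt/xor i7,i8 pair
#6 head=9: add/st i9,i10 pair
#7 head=11: ld/and i11,i12 pair
#8 head=13: or i13 tail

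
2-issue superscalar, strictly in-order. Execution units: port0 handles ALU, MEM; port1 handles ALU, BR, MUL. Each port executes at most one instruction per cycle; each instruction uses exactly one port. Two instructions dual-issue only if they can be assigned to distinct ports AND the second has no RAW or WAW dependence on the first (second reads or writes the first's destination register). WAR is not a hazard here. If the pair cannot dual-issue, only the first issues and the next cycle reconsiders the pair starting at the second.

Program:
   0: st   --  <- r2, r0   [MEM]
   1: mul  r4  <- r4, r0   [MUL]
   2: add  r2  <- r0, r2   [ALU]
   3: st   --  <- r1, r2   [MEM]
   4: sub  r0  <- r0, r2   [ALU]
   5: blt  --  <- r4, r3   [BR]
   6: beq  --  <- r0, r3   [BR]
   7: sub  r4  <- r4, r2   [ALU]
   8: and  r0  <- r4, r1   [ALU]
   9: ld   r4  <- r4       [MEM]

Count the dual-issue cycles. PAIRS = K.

PAIRS = 4

c0: i0/i1 st;mul  dual
c1: i2 add  RAW r2
c2: i3/i4 st;sub  dual
c3: i5 blt  no-port BR/BR
c4: i6/i7 beq;sub  dual
c5: i8/i9 and;ld  dual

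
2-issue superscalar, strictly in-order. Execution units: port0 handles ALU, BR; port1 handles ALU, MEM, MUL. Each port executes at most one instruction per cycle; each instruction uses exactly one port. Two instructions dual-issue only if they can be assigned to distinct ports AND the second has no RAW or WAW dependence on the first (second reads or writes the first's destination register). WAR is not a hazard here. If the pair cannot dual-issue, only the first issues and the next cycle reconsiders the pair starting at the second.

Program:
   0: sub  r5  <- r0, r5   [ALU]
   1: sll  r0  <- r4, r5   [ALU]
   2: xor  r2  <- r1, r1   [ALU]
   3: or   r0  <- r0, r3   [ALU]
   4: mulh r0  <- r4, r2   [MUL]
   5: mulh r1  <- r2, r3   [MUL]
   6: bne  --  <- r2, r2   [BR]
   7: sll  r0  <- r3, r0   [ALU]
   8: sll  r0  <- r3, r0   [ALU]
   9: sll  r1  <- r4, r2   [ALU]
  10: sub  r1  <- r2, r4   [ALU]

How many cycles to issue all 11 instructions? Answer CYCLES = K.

[0] i0  sub  -- RAW r5
[1] i1&i2  sll;xor  -- dual
[2] i3  or  -- WAW r0
[3] i4  mulh  -- no-port MUL/MUL
[4] i5&i6  mulh;bne  -- dual
[5] i7  sll  -- RAW+WAW r0
[6] i8&i9  sll;sll  -- dual
[7] i10  sub  -- tail

CYCLES = 8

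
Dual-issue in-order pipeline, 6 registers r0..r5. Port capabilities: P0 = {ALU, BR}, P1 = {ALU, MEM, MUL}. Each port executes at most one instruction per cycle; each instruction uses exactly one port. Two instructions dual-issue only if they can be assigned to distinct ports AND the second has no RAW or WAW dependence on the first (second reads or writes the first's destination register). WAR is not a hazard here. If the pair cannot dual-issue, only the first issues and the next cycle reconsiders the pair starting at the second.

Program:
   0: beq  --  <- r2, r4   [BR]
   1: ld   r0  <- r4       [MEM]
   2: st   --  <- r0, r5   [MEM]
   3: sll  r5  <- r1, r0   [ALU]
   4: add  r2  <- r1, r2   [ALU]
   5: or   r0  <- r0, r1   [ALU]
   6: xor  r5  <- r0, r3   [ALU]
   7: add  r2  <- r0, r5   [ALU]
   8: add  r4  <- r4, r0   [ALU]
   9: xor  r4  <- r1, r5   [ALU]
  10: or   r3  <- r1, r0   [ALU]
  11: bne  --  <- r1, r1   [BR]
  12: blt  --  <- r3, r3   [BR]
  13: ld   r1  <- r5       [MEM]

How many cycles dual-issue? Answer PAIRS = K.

PAIRS = 6

#0 head=0: beq.BR+ld.MEM i0,i1 dual
#1 head=2: st.MEM+sll.ALU i2,i3 dual
#2 head=4: add.ALU+or.ALU i4,i5 dual
#3 head=6: xor.ALU i6 RAW r5
#4 head=7: add.ALU+add.ALU i7,i8 dual
#5 head=9: xor.ALU+or.ALU i9,i10 dual
#6 head=11: bne.BR i11 no-port BR/BR
#7 head=12: blt.BR+ld.MEM i12,i13 dual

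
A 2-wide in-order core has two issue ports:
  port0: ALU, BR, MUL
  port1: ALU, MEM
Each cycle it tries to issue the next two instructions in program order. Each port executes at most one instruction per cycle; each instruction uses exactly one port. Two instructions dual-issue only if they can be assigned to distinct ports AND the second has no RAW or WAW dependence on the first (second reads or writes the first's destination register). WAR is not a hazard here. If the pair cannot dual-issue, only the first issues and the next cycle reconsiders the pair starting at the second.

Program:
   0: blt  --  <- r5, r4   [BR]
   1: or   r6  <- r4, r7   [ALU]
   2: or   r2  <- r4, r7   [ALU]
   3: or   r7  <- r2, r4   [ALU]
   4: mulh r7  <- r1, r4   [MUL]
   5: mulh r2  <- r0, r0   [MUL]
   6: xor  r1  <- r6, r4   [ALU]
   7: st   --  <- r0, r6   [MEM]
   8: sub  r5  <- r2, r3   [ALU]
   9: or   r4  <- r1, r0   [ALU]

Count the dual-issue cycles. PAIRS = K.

#0 head=0: blt.BR/or.ALU i0+i1 dual
#1 head=2: or.ALU i2 RAW r2
#2 head=3: or.ALU i3 WAW r7
#3 head=4: mulh.MUL i4 no-port MUL/MUL
#4 head=5: mulh.MUL/xor.ALU i5+i6 dual
#5 head=7: st.MEM/sub.ALU i7+i8 dual
#6 head=9: or.ALU i9 tail

PAIRS = 3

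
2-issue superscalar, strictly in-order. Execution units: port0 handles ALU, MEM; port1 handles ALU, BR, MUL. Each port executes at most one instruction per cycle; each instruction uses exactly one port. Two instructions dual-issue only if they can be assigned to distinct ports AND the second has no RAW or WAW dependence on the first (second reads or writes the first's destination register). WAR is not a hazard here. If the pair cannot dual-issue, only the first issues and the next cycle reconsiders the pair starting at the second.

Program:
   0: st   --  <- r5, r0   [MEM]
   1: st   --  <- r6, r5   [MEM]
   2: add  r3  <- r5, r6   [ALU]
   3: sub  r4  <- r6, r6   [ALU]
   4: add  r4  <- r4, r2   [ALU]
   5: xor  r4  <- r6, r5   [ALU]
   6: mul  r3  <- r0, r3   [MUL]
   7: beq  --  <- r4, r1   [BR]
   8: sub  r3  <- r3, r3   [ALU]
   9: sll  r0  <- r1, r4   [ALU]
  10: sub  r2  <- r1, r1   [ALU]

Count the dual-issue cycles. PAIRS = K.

PAIRS = 4

0. st @i0  | no-port MEM/MEM
1. st add @i1&i2  | 2-wide
2. sub @i3  | RAW+WAW r4
3. add @i4  | WAW r4
4. xor mul @i5&i6  | 2-wide
5. beq sub @i7&i8  | 2-wide
6. sll sub @i9&i10  | 2-wide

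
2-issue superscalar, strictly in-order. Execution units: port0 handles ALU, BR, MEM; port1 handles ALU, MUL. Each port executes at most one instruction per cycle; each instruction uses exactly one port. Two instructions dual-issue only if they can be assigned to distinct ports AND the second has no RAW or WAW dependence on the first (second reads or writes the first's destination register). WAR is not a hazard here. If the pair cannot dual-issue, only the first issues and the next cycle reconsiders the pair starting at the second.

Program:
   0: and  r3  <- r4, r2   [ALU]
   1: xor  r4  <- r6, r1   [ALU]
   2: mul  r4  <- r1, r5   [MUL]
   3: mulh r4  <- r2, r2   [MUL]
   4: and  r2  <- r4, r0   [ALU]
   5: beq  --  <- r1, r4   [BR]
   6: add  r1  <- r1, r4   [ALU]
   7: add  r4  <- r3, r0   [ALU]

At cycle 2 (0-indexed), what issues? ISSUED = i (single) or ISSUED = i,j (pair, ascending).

  cy0 -> i0/i1 (and+xor) pair
  cy1 -> i2 (mul) no-port MUL/MUL
  cy2 -> i3 (mulh) RAW r4
  cy3 -> i4/i5 (and+beq) pair
  cy4 -> i6/i7 (add+add) pair

ISSUED = 3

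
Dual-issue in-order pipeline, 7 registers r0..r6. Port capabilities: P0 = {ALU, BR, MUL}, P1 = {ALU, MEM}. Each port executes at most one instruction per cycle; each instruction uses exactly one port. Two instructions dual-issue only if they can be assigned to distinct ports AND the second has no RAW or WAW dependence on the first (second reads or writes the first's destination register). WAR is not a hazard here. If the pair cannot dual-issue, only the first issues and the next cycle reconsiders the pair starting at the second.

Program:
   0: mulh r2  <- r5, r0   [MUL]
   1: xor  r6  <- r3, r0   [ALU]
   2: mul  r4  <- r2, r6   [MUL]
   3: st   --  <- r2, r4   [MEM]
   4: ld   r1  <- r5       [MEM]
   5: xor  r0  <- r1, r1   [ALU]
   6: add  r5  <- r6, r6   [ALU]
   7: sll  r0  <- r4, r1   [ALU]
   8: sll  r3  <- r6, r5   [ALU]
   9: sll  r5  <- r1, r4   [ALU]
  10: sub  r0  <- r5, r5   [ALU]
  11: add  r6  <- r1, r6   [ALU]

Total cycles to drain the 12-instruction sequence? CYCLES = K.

[0] i0,i1  mulh xor  -- dual
[1] i2  mul  -- RAW r4
[2] i3  st  -- no-port MEM/MEM
[3] i4  ld  -- RAW r1
[4] i5,i6  xor add  -- dual
[5] i7,i8  sll sll  -- dual
[6] i9  sll  -- RAW r5
[7] i10,i11  sub add  -- dual

CYCLES = 8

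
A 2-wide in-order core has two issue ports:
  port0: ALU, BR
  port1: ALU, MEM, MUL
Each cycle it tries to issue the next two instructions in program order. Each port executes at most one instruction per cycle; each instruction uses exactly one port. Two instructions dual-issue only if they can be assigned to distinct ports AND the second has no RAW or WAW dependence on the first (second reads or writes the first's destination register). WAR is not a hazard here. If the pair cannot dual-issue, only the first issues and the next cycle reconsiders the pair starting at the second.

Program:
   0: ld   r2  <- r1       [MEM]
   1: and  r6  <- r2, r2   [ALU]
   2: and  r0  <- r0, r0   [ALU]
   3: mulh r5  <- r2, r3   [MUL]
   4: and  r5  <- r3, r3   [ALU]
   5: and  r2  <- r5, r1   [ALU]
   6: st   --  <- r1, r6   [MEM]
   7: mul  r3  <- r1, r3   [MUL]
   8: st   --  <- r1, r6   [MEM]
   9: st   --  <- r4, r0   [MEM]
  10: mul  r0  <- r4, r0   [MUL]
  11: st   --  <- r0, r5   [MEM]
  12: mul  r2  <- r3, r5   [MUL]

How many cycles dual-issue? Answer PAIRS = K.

PAIRS = 2

c0: i0 ld  RAW r2
c1: i1&i2 and and  dual
c2: i3 mulh  WAW r5
c3: i4 and  RAW r5
c4: i5&i6 and st  dual
c5: i7 mul  no-port MUL/MEM
c6: i8 st  no-port MEM/MEM
c7: i9 st  no-port MEM/MUL
c8: i10 mul  no-port MUL/MEM
c9: i11 st  no-port MEM/MUL
c10: i12 mul  tail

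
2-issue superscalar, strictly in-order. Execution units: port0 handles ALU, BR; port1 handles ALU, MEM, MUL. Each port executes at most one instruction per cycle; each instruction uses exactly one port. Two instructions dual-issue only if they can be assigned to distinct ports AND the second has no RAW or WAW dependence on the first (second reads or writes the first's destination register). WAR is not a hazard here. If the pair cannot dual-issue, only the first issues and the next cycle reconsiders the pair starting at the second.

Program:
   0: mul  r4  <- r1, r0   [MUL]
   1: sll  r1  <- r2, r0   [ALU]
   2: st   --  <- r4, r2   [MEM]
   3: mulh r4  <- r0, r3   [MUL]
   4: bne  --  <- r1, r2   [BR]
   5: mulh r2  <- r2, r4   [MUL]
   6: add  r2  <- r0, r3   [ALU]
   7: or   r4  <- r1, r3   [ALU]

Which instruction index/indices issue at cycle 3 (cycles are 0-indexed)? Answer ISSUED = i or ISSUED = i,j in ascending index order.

#0 head=0: mul+sll i0+i1 dual
#1 head=2: st i2 no-port MEM/MUL
#2 head=3: mulh+bne i3+i4 dual
#3 head=5: mulh i5 WAW r2
#4 head=6: add+or i6+i7 dual

ISSUED = 5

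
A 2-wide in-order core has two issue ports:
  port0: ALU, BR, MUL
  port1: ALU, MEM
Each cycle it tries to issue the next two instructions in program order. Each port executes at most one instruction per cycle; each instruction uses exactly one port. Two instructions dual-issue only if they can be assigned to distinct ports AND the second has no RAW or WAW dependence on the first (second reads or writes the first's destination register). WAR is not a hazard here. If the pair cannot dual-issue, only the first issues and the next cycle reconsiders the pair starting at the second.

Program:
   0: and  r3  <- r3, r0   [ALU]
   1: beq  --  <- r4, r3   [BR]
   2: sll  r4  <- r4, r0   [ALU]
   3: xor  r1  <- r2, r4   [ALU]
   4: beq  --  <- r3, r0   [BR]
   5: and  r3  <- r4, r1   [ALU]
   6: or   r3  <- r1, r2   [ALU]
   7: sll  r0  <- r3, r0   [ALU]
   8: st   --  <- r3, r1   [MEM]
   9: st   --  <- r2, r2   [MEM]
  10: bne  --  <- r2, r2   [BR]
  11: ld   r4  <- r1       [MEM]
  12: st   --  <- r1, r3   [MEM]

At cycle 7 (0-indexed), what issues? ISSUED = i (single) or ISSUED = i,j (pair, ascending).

[0] i0  and  -- RAW r3
[1] i1/i2  beq/sll  -- 2-wide
[2] i3/i4  xor/beq  -- 2-wide
[3] i5  and  -- WAW r3
[4] i6  or  -- RAW r3
[5] i7/i8  sll/st  -- 2-wide
[6] i9/i10  st/bne  -- 2-wide
[7] i11  ld  -- no-port MEM/MEM
[8] i12  st  -- tail

ISSUED = 11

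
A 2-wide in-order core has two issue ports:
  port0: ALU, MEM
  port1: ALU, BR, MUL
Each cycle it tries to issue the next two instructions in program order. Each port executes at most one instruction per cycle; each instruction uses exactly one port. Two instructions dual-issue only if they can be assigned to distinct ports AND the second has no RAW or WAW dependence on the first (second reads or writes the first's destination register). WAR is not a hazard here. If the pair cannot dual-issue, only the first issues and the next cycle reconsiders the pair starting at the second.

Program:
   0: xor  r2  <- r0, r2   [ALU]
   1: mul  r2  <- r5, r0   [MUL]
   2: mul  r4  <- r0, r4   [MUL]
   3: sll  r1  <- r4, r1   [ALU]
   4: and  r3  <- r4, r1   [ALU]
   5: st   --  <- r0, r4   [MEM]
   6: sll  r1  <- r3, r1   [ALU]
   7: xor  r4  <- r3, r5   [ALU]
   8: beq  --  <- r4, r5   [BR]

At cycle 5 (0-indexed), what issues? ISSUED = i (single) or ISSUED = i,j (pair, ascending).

ISSUED = 6,7

  cy0 -> i0 (xor) WAW r2
  cy1 -> i1 (mul) no-port MUL/MUL
  cy2 -> i2 (mul) RAW r4
  cy3 -> i3 (sll) RAW r1
  cy4 -> i4&i5 (and st) 2-wide
  cy5 -> i6&i7 (sll xor) 2-wide
  cy6 -> i8 (beq) tail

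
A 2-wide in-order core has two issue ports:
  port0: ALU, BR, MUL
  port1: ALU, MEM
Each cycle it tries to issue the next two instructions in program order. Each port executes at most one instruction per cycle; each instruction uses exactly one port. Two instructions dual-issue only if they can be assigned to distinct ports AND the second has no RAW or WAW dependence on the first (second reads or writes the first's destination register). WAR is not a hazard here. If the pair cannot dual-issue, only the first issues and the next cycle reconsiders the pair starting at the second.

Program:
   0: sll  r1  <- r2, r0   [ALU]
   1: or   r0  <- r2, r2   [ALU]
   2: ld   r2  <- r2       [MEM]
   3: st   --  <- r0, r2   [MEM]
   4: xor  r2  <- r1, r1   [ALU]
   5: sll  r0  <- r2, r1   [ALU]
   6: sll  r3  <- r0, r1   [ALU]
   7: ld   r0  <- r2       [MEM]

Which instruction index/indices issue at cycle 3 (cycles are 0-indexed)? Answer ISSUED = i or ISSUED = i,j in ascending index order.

[0] i0/i1  sll or  -- 2-wide
[1] i2  ld  -- no-port MEM/MEM
[2] i3/i4  st xor  -- 2-wide
[3] i5  sll  -- RAW r0
[4] i6/i7  sll ld  -- 2-wide

ISSUED = 5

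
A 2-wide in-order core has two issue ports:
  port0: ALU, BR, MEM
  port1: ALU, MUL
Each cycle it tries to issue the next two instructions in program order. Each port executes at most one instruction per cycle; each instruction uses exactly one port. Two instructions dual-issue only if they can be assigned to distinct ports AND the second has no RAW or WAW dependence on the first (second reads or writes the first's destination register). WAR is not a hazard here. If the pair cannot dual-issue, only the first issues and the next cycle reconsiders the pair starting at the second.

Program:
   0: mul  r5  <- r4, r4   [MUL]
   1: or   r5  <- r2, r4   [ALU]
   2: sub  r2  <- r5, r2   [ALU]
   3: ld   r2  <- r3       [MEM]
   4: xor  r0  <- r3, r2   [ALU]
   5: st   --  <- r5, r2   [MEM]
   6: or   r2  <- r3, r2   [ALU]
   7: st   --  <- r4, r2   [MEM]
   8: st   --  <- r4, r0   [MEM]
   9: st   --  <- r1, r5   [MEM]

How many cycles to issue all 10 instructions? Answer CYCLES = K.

c0: i0 mul.MUL  WAW r5
c1: i1 or.ALU  RAW r5
c2: i2 sub.ALU  WAW r2
c3: i3 ld.MEM  RAW r2
c4: i4+i5 xor.ALU+st.MEM  dual
c5: i6 or.ALU  RAW r2
c6: i7 st.MEM  no-port MEM/MEM
c7: i8 st.MEM  no-port MEM/MEM
c8: i9 st.MEM  tail

CYCLES = 9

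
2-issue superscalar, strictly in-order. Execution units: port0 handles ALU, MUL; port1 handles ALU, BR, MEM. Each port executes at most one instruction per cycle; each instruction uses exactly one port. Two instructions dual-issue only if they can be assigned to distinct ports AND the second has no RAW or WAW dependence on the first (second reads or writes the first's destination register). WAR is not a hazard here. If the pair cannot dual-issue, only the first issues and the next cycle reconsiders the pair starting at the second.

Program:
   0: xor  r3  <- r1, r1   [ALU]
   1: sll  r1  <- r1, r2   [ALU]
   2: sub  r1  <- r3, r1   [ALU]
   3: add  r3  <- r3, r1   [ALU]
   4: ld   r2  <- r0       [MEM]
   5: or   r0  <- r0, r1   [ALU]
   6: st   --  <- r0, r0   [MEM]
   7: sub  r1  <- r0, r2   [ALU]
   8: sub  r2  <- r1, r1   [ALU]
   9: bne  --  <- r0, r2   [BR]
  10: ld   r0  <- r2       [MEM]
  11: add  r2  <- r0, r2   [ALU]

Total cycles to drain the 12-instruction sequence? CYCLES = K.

#0 head=0: xor+sll i0&i1 dual
#1 head=2: sub i2 RAW r1
#2 head=3: add+ld i3&i4 dual
#3 head=5: or i5 RAW r0
#4 head=6: st+sub i6&i7 dual
#5 head=8: sub i8 RAW r2
#6 head=9: bne i9 no-port BR/MEM
#7 head=10: ld i10 RAW r0
#8 head=11: add i11 tail

CYCLES = 9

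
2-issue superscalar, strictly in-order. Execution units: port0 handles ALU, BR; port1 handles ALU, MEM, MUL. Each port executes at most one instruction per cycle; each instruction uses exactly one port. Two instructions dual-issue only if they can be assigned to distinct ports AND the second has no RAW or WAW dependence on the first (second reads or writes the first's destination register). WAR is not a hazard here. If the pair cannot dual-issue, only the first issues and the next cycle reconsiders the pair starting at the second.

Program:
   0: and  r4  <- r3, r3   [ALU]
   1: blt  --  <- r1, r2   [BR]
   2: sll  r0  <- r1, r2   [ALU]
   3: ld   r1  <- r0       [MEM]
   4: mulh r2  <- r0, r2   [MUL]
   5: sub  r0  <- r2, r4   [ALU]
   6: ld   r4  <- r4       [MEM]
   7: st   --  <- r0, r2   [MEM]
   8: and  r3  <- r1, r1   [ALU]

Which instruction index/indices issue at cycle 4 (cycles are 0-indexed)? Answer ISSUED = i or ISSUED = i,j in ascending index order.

ISSUED = 5,6

#0 head=0: and/blt i0&i1 pair
#1 head=2: sll i2 RAW r0
#2 head=3: ld i3 no-port MEM/MUL
#3 head=4: mulh i4 RAW r2
#4 head=5: sub/ld i5&i6 pair
#5 head=7: st/and i7&i8 pair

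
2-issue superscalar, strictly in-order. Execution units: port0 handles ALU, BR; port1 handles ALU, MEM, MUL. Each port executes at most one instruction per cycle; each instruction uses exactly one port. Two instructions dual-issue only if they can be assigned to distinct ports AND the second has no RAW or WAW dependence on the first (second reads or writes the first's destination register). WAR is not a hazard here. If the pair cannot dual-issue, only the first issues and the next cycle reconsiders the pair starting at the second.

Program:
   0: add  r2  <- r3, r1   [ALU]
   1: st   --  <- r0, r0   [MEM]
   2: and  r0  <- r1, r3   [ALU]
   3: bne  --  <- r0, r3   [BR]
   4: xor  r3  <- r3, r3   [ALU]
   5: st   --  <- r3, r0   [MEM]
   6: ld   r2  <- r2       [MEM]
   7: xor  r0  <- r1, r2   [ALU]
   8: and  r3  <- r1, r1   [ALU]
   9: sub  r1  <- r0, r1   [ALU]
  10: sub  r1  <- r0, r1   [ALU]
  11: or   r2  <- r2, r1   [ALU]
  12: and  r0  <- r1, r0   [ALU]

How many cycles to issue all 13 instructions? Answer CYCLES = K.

CYCLES = 9

[0] i0&i1  add st  -- pair
[1] i2  and  -- RAW r0
[2] i3&i4  bne xor  -- pair
[3] i5  st  -- no-port MEM/MEM
[4] i6  ld  -- RAW r2
[5] i7&i8  xor and  -- pair
[6] i9  sub  -- RAW+WAW r1
[7] i10  sub  -- RAW r1
[8] i11&i12  or and  -- pair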